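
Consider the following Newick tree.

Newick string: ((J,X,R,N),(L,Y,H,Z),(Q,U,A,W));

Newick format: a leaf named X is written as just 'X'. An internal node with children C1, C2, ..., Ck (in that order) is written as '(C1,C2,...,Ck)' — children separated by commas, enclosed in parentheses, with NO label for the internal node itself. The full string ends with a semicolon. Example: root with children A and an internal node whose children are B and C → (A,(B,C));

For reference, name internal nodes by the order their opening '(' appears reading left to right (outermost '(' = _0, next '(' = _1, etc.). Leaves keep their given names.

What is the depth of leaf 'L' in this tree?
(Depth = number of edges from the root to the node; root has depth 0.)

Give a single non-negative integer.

Answer: 2

Derivation:
Newick: ((J,X,R,N),(L,Y,H,Z),(Q,U,A,W));
Naming internals by '(' encounter order: outermost '(' = _0, next = _1, ...
Query node: L
Path from root: _0 -> _2 -> L
Depth of L: 2 (number of edges from root)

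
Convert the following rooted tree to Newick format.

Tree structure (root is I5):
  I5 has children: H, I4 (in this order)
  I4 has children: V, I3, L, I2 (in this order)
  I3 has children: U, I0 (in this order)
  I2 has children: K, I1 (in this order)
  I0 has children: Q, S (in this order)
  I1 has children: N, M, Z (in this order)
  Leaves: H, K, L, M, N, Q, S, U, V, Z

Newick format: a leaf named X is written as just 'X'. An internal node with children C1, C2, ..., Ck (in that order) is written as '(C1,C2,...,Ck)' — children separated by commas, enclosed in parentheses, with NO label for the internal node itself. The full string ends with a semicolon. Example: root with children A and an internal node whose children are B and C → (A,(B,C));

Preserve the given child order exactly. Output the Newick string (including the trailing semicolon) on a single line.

Answer: (H,(V,(U,(Q,S)),L,(K,(N,M,Z))));

Derivation:
internal I5 with children ['H', 'I4']
  leaf 'H' → 'H'
  internal I4 with children ['V', 'I3', 'L', 'I2']
    leaf 'V' → 'V'
    internal I3 with children ['U', 'I0']
      leaf 'U' → 'U'
      internal I0 with children ['Q', 'S']
        leaf 'Q' → 'Q'
        leaf 'S' → 'S'
      → '(Q,S)'
    → '(U,(Q,S))'
    leaf 'L' → 'L'
    internal I2 with children ['K', 'I1']
      leaf 'K' → 'K'
      internal I1 with children ['N', 'M', 'Z']
        leaf 'N' → 'N'
        leaf 'M' → 'M'
        leaf 'Z' → 'Z'
      → '(N,M,Z)'
    → '(K,(N,M,Z))'
  → '(V,(U,(Q,S)),L,(K,(N,M,Z)))'
→ '(H,(V,(U,(Q,S)),L,(K,(N,M,Z))))'
Final: (H,(V,(U,(Q,S)),L,(K,(N,M,Z))));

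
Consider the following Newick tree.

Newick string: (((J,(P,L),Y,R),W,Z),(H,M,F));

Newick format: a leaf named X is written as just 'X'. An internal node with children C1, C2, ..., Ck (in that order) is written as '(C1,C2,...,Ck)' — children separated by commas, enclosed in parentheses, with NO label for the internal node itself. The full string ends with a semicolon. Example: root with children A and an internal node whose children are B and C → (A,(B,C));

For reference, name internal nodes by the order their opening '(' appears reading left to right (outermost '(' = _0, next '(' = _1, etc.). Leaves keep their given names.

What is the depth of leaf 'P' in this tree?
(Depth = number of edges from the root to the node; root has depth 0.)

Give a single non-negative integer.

Newick: (((J,(P,L),Y,R),W,Z),(H,M,F));
Naming internals by '(' encounter order: outermost '(' = _0, next = _1, ...
Query node: P
Path from root: _0 -> _1 -> _2 -> _3 -> P
Depth of P: 4 (number of edges from root)

Answer: 4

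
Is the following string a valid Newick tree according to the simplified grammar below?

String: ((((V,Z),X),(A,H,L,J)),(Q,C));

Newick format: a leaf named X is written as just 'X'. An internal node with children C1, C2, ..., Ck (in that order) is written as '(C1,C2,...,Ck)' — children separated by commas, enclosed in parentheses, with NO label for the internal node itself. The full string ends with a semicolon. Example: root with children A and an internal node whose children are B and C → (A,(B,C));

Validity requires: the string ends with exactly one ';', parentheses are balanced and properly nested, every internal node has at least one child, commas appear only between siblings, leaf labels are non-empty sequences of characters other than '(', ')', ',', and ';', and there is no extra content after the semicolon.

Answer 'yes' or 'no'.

Input: ((((V,Z),X),(A,H,L,J)),(Q,C));
Paren balance: 6 '(' vs 6 ')' OK
Ends with single ';': True
Full parse: OK
Valid: True

Answer: yes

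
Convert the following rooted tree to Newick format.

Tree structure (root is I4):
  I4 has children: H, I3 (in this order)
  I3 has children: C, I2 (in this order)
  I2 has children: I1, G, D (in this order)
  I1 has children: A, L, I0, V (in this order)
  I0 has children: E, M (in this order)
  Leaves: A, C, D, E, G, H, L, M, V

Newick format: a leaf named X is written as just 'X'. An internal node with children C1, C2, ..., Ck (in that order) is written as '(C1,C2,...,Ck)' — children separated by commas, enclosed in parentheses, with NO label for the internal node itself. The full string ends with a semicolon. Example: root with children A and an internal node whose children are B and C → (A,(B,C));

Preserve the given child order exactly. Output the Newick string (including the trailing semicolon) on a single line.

internal I4 with children ['H', 'I3']
  leaf 'H' → 'H'
  internal I3 with children ['C', 'I2']
    leaf 'C' → 'C'
    internal I2 with children ['I1', 'G', 'D']
      internal I1 with children ['A', 'L', 'I0', 'V']
        leaf 'A' → 'A'
        leaf 'L' → 'L'
        internal I0 with children ['E', 'M']
          leaf 'E' → 'E'
          leaf 'M' → 'M'
        → '(E,M)'
        leaf 'V' → 'V'
      → '(A,L,(E,M),V)'
      leaf 'G' → 'G'
      leaf 'D' → 'D'
    → '((A,L,(E,M),V),G,D)'
  → '(C,((A,L,(E,M),V),G,D))'
→ '(H,(C,((A,L,(E,M),V),G,D)))'
Final: (H,(C,((A,L,(E,M),V),G,D)));

Answer: (H,(C,((A,L,(E,M),V),G,D)));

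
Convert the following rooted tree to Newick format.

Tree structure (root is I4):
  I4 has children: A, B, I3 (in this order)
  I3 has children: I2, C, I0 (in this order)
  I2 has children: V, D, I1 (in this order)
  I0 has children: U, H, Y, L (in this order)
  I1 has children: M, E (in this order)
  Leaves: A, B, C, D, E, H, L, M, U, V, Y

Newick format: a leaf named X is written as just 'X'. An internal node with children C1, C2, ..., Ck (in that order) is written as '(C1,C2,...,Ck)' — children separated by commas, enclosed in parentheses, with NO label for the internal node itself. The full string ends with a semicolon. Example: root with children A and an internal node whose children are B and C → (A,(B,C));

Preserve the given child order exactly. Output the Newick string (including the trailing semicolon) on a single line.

internal I4 with children ['A', 'B', 'I3']
  leaf 'A' → 'A'
  leaf 'B' → 'B'
  internal I3 with children ['I2', 'C', 'I0']
    internal I2 with children ['V', 'D', 'I1']
      leaf 'V' → 'V'
      leaf 'D' → 'D'
      internal I1 with children ['M', 'E']
        leaf 'M' → 'M'
        leaf 'E' → 'E'
      → '(M,E)'
    → '(V,D,(M,E))'
    leaf 'C' → 'C'
    internal I0 with children ['U', 'H', 'Y', 'L']
      leaf 'U' → 'U'
      leaf 'H' → 'H'
      leaf 'Y' → 'Y'
      leaf 'L' → 'L'
    → '(U,H,Y,L)'
  → '((V,D,(M,E)),C,(U,H,Y,L))'
→ '(A,B,((V,D,(M,E)),C,(U,H,Y,L)))'
Final: (A,B,((V,D,(M,E)),C,(U,H,Y,L)));

Answer: (A,B,((V,D,(M,E)),C,(U,H,Y,L)));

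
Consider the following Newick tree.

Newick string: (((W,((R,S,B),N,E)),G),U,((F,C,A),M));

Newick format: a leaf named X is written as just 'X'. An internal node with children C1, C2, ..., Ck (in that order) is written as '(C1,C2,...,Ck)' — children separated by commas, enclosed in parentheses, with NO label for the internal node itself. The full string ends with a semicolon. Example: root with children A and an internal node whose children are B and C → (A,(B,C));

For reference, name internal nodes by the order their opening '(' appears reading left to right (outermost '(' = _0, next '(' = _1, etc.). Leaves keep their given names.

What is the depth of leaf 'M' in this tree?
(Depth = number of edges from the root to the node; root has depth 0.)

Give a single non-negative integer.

Newick: (((W,((R,S,B),N,E)),G),U,((F,C,A),M));
Naming internals by '(' encounter order: outermost '(' = _0, next = _1, ...
Query node: M
Path from root: _0 -> _5 -> M
Depth of M: 2 (number of edges from root)

Answer: 2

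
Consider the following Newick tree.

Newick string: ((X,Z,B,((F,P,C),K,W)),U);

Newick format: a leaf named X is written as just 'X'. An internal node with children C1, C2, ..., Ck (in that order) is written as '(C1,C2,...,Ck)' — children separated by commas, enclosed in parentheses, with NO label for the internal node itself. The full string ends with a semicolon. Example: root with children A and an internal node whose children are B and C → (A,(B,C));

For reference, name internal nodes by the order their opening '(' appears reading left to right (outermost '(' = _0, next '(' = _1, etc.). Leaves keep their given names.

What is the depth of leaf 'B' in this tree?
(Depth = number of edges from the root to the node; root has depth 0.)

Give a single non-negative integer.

Answer: 2

Derivation:
Newick: ((X,Z,B,((F,P,C),K,W)),U);
Naming internals by '(' encounter order: outermost '(' = _0, next = _1, ...
Query node: B
Path from root: _0 -> _1 -> B
Depth of B: 2 (number of edges from root)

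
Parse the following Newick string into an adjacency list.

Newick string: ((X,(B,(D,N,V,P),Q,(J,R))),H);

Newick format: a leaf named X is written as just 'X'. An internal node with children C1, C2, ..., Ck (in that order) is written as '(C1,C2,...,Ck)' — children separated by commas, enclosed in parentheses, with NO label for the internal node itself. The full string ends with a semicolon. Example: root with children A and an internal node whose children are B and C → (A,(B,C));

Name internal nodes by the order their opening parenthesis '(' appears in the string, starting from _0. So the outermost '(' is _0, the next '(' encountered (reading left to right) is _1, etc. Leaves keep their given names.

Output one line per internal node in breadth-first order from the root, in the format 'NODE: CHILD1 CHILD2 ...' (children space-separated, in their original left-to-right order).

Input: ((X,(B,(D,N,V,P),Q,(J,R))),H);
Scanning left-to-right, naming '(' by encounter order:
  pos 0: '(' -> open internal node _0 (depth 1)
  pos 1: '(' -> open internal node _1 (depth 2)
  pos 4: '(' -> open internal node _2 (depth 3)
  pos 7: '(' -> open internal node _3 (depth 4)
  pos 15: ')' -> close internal node _3 (now at depth 3)
  pos 19: '(' -> open internal node _4 (depth 4)
  pos 23: ')' -> close internal node _4 (now at depth 3)
  pos 24: ')' -> close internal node _2 (now at depth 2)
  pos 25: ')' -> close internal node _1 (now at depth 1)
  pos 28: ')' -> close internal node _0 (now at depth 0)
Total internal nodes: 5
BFS adjacency from root:
  _0: _1 H
  _1: X _2
  _2: B _3 Q _4
  _3: D N V P
  _4: J R

Answer: _0: _1 H
_1: X _2
_2: B _3 Q _4
_3: D N V P
_4: J R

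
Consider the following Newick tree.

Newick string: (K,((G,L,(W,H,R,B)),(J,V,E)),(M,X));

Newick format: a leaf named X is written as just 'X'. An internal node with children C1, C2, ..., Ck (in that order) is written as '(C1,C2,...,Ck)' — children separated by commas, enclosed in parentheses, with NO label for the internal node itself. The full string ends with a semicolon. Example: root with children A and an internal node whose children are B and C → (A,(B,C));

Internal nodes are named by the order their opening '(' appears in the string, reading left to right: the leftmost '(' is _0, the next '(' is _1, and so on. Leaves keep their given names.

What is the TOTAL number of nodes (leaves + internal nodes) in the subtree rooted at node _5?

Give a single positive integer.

Answer: 3

Derivation:
Newick: (K,((G,L,(W,H,R,B)),(J,V,E)),(M,X));
Locate _5: it is the '(' at position 29 (the 6th '(' reading left to right).
Query: subtree rooted at _5
_5: subtree_size = 1 + 2
  M: subtree_size = 1 + 0
  X: subtree_size = 1 + 0
Total subtree size of _5: 3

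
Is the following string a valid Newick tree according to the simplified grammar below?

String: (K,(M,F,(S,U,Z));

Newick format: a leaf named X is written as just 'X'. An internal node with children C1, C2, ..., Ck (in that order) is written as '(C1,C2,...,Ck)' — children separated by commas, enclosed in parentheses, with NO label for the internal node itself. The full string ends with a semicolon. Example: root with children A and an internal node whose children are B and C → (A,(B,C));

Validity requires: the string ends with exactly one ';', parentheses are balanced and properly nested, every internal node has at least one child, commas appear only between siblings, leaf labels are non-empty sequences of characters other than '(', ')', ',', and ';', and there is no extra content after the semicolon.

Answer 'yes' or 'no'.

Answer: no

Derivation:
Input: (K,(M,F,(S,U,Z));
Paren balance: 3 '(' vs 2 ')' MISMATCH
Ends with single ';': True
Full parse: FAILS (expected , or ) at pos 16)
Valid: False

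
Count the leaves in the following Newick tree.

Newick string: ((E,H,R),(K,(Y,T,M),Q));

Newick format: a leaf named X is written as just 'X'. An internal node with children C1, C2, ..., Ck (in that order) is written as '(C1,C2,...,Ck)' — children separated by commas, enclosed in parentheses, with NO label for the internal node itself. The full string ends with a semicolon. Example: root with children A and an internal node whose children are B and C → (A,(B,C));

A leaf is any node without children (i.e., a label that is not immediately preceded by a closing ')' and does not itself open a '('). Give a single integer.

Answer: 8

Derivation:
Newick: ((E,H,R),(K,(Y,T,M),Q));
Scan left-to-right; a leaf is any maximal label run not followed by '(':
  pos 2: leaf 'E' → count = 1
  pos 4: leaf 'H' → count = 2
  pos 6: leaf 'R' → count = 3
  pos 10: leaf 'K' → count = 4
  pos 13: leaf 'Y' → count = 5
  pos 15: leaf 'T' → count = 6
  pos 17: leaf 'M' → count = 7
  pos 20: leaf 'Q' → count = 8
Total leaves: 8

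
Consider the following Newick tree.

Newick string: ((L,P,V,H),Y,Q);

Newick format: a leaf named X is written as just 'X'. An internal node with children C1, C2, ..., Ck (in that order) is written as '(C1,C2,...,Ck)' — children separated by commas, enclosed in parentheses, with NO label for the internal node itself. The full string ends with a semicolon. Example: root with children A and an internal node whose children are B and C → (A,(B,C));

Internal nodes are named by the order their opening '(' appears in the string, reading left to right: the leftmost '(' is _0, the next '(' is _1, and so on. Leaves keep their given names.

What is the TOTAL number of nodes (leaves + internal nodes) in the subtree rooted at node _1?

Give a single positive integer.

Answer: 5

Derivation:
Newick: ((L,P,V,H),Y,Q);
Locate _1: it is the '(' at position 1 (the 2nd '(' reading left to right).
Query: subtree rooted at _1
_1: subtree_size = 1 + 4
  L: subtree_size = 1 + 0
  P: subtree_size = 1 + 0
  V: subtree_size = 1 + 0
  H: subtree_size = 1 + 0
Total subtree size of _1: 5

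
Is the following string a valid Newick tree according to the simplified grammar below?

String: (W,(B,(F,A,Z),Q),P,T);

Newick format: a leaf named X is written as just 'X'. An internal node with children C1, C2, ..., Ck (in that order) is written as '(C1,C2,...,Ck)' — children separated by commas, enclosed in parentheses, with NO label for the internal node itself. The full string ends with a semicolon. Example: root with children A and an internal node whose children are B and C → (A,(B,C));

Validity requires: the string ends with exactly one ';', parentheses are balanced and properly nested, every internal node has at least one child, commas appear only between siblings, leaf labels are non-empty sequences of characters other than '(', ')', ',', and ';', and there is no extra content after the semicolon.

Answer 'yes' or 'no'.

Answer: yes

Derivation:
Input: (W,(B,(F,A,Z),Q),P,T);
Paren balance: 3 '(' vs 3 ')' OK
Ends with single ';': True
Full parse: OK
Valid: True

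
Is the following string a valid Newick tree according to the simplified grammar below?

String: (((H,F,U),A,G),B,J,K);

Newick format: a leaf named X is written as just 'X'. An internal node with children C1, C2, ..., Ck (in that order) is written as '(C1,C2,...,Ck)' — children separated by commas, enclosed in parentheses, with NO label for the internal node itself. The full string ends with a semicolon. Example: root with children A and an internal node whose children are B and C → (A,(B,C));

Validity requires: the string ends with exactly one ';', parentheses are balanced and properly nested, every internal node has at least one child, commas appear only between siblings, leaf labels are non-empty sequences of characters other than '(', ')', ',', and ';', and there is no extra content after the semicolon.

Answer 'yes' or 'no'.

Input: (((H,F,U),A,G),B,J,K);
Paren balance: 3 '(' vs 3 ')' OK
Ends with single ';': True
Full parse: OK
Valid: True

Answer: yes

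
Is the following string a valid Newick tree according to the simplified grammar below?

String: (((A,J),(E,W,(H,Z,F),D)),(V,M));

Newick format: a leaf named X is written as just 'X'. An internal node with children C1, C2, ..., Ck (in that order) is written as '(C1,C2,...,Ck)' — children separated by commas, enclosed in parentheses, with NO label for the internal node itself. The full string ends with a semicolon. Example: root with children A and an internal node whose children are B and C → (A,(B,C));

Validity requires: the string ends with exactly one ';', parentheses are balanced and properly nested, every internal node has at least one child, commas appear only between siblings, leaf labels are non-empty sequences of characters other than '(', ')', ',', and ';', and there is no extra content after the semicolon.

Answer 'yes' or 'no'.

Answer: yes

Derivation:
Input: (((A,J),(E,W,(H,Z,F),D)),(V,M));
Paren balance: 6 '(' vs 6 ')' OK
Ends with single ';': True
Full parse: OK
Valid: True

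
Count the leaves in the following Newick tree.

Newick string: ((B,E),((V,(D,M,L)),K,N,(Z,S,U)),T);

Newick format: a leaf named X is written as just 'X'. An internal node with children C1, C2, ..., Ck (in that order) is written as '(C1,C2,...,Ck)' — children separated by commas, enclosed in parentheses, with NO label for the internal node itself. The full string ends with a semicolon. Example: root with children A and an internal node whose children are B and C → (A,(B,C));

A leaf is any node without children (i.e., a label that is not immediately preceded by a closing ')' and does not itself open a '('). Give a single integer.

Newick: ((B,E),((V,(D,M,L)),K,N,(Z,S,U)),T);
Scan left-to-right; a leaf is any maximal label run not followed by '(':
  pos 2: leaf 'B' → count = 1
  pos 4: leaf 'E' → count = 2
  pos 9: leaf 'V' → count = 3
  pos 12: leaf 'D' → count = 4
  pos 14: leaf 'M' → count = 5
  pos 16: leaf 'L' → count = 6
  pos 20: leaf 'K' → count = 7
  pos 22: leaf 'N' → count = 8
  pos 25: leaf 'Z' → count = 9
  pos 27: leaf 'S' → count = 10
  pos 29: leaf 'U' → count = 11
  pos 33: leaf 'T' → count = 12
Total leaves: 12

Answer: 12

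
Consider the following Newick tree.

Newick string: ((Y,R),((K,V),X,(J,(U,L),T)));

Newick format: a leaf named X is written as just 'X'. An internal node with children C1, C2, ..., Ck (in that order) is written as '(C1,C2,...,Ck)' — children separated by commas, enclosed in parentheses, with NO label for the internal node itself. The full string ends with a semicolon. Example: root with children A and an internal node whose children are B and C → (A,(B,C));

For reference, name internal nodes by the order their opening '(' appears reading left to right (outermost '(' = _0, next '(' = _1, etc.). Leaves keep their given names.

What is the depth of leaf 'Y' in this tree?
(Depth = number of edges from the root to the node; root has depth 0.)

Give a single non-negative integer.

Answer: 2

Derivation:
Newick: ((Y,R),((K,V),X,(J,(U,L),T)));
Naming internals by '(' encounter order: outermost '(' = _0, next = _1, ...
Query node: Y
Path from root: _0 -> _1 -> Y
Depth of Y: 2 (number of edges from root)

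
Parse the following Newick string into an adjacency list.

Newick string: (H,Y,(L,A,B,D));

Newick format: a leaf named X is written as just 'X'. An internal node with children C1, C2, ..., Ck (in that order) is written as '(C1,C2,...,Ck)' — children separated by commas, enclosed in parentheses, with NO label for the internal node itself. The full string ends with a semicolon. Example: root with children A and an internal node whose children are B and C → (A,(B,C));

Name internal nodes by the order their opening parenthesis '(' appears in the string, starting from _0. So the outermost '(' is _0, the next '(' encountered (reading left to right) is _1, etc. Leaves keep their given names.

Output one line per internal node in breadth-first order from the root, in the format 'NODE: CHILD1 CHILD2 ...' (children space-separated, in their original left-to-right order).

Input: (H,Y,(L,A,B,D));
Scanning left-to-right, naming '(' by encounter order:
  pos 0: '(' -> open internal node _0 (depth 1)
  pos 5: '(' -> open internal node _1 (depth 2)
  pos 13: ')' -> close internal node _1 (now at depth 1)
  pos 14: ')' -> close internal node _0 (now at depth 0)
Total internal nodes: 2
BFS adjacency from root:
  _0: H Y _1
  _1: L A B D

Answer: _0: H Y _1
_1: L A B D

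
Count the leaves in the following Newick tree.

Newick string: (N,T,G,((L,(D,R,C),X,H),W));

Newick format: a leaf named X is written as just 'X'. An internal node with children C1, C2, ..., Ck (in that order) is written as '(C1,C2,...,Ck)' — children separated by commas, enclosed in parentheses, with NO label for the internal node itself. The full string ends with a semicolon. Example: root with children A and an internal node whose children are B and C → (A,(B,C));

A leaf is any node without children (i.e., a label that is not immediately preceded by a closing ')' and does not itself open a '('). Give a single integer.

Newick: (N,T,G,((L,(D,R,C),X,H),W));
Scan left-to-right; a leaf is any maximal label run not followed by '(':
  pos 1: leaf 'N' → count = 1
  pos 3: leaf 'T' → count = 2
  pos 5: leaf 'G' → count = 3
  pos 9: leaf 'L' → count = 4
  pos 12: leaf 'D' → count = 5
  pos 14: leaf 'R' → count = 6
  pos 16: leaf 'C' → count = 7
  pos 19: leaf 'X' → count = 8
  pos 21: leaf 'H' → count = 9
  pos 24: leaf 'W' → count = 10
Total leaves: 10

Answer: 10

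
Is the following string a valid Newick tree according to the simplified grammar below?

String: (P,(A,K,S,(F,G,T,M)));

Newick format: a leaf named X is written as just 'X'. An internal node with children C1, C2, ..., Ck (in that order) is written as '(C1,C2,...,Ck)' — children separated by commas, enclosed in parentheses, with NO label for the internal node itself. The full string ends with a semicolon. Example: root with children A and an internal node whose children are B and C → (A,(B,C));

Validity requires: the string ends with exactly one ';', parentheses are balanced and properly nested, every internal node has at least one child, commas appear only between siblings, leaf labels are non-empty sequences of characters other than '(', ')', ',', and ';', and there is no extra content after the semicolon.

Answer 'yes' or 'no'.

Answer: yes

Derivation:
Input: (P,(A,K,S,(F,G,T,M)));
Paren balance: 3 '(' vs 3 ')' OK
Ends with single ';': True
Full parse: OK
Valid: True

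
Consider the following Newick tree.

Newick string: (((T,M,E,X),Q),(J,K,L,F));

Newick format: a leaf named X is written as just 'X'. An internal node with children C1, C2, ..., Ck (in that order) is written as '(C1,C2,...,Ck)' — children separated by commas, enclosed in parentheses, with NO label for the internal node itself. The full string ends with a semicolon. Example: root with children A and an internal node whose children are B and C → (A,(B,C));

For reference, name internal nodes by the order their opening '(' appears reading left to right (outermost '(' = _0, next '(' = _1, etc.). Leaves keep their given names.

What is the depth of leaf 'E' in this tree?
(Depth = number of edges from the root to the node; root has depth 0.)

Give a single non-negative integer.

Newick: (((T,M,E,X),Q),(J,K,L,F));
Naming internals by '(' encounter order: outermost '(' = _0, next = _1, ...
Query node: E
Path from root: _0 -> _1 -> _2 -> E
Depth of E: 3 (number of edges from root)

Answer: 3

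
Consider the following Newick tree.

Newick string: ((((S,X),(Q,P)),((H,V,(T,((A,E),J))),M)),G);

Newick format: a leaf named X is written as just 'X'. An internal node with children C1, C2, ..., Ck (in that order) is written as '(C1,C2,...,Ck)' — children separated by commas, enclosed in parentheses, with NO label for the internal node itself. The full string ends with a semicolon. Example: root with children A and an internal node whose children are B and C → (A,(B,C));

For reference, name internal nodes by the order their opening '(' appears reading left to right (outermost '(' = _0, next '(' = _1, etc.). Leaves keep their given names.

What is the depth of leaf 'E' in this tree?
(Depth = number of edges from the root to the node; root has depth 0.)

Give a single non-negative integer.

Newick: ((((S,X),(Q,P)),((H,V,(T,((A,E),J))),M)),G);
Naming internals by '(' encounter order: outermost '(' = _0, next = _1, ...
Query node: E
Path from root: _0 -> _1 -> _5 -> _6 -> _7 -> _8 -> _9 -> E
Depth of E: 7 (number of edges from root)

Answer: 7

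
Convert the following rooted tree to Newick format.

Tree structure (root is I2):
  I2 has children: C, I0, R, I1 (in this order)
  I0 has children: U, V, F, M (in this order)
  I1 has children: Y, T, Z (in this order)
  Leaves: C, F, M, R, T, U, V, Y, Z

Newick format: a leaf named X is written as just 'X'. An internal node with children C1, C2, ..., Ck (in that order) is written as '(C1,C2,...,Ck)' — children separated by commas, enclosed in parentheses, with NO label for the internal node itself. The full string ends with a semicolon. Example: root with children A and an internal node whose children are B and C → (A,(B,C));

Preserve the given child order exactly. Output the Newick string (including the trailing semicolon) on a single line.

internal I2 with children ['C', 'I0', 'R', 'I1']
  leaf 'C' → 'C'
  internal I0 with children ['U', 'V', 'F', 'M']
    leaf 'U' → 'U'
    leaf 'V' → 'V'
    leaf 'F' → 'F'
    leaf 'M' → 'M'
  → '(U,V,F,M)'
  leaf 'R' → 'R'
  internal I1 with children ['Y', 'T', 'Z']
    leaf 'Y' → 'Y'
    leaf 'T' → 'T'
    leaf 'Z' → 'Z'
  → '(Y,T,Z)'
→ '(C,(U,V,F,M),R,(Y,T,Z))'
Final: (C,(U,V,F,M),R,(Y,T,Z));

Answer: (C,(U,V,F,M),R,(Y,T,Z));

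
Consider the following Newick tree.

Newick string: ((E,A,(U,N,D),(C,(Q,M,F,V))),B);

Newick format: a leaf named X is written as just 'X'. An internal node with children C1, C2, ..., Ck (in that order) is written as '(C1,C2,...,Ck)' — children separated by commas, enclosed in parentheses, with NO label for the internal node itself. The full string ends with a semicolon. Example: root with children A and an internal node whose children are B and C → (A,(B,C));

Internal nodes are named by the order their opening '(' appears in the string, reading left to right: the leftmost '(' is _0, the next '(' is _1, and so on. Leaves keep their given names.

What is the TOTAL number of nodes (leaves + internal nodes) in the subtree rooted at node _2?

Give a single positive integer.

Newick: ((E,A,(U,N,D),(C,(Q,M,F,V))),B);
Locate _2: it is the '(' at position 6 (the 3rd '(' reading left to right).
Query: subtree rooted at _2
_2: subtree_size = 1 + 3
  U: subtree_size = 1 + 0
  N: subtree_size = 1 + 0
  D: subtree_size = 1 + 0
Total subtree size of _2: 4

Answer: 4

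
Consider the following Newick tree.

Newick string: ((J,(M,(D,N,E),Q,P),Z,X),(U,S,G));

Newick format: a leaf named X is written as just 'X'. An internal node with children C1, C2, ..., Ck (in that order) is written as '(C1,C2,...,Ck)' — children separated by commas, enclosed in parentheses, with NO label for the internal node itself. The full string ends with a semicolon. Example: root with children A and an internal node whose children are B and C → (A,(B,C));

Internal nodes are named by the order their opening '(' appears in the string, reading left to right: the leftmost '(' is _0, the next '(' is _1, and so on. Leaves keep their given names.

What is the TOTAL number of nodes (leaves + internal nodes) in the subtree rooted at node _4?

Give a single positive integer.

Newick: ((J,(M,(D,N,E),Q,P),Z,X),(U,S,G));
Locate _4: it is the '(' at position 25 (the 5th '(' reading left to right).
Query: subtree rooted at _4
_4: subtree_size = 1 + 3
  U: subtree_size = 1 + 0
  S: subtree_size = 1 + 0
  G: subtree_size = 1 + 0
Total subtree size of _4: 4

Answer: 4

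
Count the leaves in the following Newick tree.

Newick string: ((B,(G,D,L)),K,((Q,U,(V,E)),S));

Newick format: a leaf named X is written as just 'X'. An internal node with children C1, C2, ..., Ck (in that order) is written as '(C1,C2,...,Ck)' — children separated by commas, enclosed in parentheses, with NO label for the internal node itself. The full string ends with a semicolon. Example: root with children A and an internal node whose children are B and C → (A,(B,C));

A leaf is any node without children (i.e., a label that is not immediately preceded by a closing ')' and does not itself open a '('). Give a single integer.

Newick: ((B,(G,D,L)),K,((Q,U,(V,E)),S));
Scan left-to-right; a leaf is any maximal label run not followed by '(':
  pos 2: leaf 'B' → count = 1
  pos 5: leaf 'G' → count = 2
  pos 7: leaf 'D' → count = 3
  pos 9: leaf 'L' → count = 4
  pos 13: leaf 'K' → count = 5
  pos 17: leaf 'Q' → count = 6
  pos 19: leaf 'U' → count = 7
  pos 22: leaf 'V' → count = 8
  pos 24: leaf 'E' → count = 9
  pos 28: leaf 'S' → count = 10
Total leaves: 10

Answer: 10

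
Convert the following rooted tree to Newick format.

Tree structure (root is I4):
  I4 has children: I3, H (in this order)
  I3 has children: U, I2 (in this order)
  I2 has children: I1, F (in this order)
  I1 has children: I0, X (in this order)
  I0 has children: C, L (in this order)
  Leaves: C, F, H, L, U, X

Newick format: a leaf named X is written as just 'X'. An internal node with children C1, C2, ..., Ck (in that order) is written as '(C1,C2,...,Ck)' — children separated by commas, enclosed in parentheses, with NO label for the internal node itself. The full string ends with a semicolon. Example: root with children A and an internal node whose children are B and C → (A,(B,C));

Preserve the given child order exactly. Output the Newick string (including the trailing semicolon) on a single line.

internal I4 with children ['I3', 'H']
  internal I3 with children ['U', 'I2']
    leaf 'U' → 'U'
    internal I2 with children ['I1', 'F']
      internal I1 with children ['I0', 'X']
        internal I0 with children ['C', 'L']
          leaf 'C' → 'C'
          leaf 'L' → 'L'
        → '(C,L)'
        leaf 'X' → 'X'
      → '((C,L),X)'
      leaf 'F' → 'F'
    → '(((C,L),X),F)'
  → '(U,(((C,L),X),F))'
  leaf 'H' → 'H'
→ '((U,(((C,L),X),F)),H)'
Final: ((U,(((C,L),X),F)),H);

Answer: ((U,(((C,L),X),F)),H);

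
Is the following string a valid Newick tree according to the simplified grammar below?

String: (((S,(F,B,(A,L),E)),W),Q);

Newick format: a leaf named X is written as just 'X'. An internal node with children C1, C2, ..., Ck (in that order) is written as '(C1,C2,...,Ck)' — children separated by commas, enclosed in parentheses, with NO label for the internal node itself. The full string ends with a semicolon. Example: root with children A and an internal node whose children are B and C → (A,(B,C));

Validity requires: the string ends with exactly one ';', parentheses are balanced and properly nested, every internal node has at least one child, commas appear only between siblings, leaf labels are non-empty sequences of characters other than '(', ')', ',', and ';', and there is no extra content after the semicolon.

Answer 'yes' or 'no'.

Answer: yes

Derivation:
Input: (((S,(F,B,(A,L),E)),W),Q);
Paren balance: 5 '(' vs 5 ')' OK
Ends with single ';': True
Full parse: OK
Valid: True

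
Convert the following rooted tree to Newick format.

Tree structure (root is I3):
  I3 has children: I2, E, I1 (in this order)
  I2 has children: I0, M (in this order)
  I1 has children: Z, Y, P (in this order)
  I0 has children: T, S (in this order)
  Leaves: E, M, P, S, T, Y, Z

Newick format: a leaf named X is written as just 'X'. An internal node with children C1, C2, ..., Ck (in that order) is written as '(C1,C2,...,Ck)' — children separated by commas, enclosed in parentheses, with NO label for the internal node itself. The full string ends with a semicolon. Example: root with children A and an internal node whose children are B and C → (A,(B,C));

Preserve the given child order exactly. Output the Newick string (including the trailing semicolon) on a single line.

Answer: (((T,S),M),E,(Z,Y,P));

Derivation:
internal I3 with children ['I2', 'E', 'I1']
  internal I2 with children ['I0', 'M']
    internal I0 with children ['T', 'S']
      leaf 'T' → 'T'
      leaf 'S' → 'S'
    → '(T,S)'
    leaf 'M' → 'M'
  → '((T,S),M)'
  leaf 'E' → 'E'
  internal I1 with children ['Z', 'Y', 'P']
    leaf 'Z' → 'Z'
    leaf 'Y' → 'Y'
    leaf 'P' → 'P'
  → '(Z,Y,P)'
→ '(((T,S),M),E,(Z,Y,P))'
Final: (((T,S),M),E,(Z,Y,P));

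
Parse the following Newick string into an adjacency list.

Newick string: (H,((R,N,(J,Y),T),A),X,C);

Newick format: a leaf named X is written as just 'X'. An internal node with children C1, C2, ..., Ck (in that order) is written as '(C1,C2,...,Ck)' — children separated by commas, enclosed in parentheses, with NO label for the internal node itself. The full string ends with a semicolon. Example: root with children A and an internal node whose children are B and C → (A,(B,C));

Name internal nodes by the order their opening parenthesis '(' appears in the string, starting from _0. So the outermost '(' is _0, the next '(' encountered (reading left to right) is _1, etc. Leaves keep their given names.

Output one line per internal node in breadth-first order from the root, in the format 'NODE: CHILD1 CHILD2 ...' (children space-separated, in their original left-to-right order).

Answer: _0: H _1 X C
_1: _2 A
_2: R N _3 T
_3: J Y

Derivation:
Input: (H,((R,N,(J,Y),T),A),X,C);
Scanning left-to-right, naming '(' by encounter order:
  pos 0: '(' -> open internal node _0 (depth 1)
  pos 3: '(' -> open internal node _1 (depth 2)
  pos 4: '(' -> open internal node _2 (depth 3)
  pos 9: '(' -> open internal node _3 (depth 4)
  pos 13: ')' -> close internal node _3 (now at depth 3)
  pos 16: ')' -> close internal node _2 (now at depth 2)
  pos 19: ')' -> close internal node _1 (now at depth 1)
  pos 24: ')' -> close internal node _0 (now at depth 0)
Total internal nodes: 4
BFS adjacency from root:
  _0: H _1 X C
  _1: _2 A
  _2: R N _3 T
  _3: J Y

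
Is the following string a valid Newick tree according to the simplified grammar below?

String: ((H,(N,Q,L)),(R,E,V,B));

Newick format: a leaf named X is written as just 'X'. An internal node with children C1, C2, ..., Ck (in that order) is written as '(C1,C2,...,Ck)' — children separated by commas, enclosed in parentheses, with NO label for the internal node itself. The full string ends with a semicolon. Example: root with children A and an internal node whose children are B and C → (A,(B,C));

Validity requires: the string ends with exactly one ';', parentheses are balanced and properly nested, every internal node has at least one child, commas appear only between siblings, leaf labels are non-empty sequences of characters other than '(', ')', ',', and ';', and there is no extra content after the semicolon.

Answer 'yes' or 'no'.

Answer: yes

Derivation:
Input: ((H,(N,Q,L)),(R,E,V,B));
Paren balance: 4 '(' vs 4 ')' OK
Ends with single ';': True
Full parse: OK
Valid: True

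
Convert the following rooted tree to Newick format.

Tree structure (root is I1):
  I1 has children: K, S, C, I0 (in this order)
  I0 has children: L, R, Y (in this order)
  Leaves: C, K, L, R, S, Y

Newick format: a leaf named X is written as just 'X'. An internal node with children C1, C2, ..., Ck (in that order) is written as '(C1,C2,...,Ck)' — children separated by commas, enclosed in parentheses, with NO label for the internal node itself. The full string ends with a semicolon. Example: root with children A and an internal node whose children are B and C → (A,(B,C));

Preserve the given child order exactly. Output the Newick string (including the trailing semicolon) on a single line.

Answer: (K,S,C,(L,R,Y));

Derivation:
internal I1 with children ['K', 'S', 'C', 'I0']
  leaf 'K' → 'K'
  leaf 'S' → 'S'
  leaf 'C' → 'C'
  internal I0 with children ['L', 'R', 'Y']
    leaf 'L' → 'L'
    leaf 'R' → 'R'
    leaf 'Y' → 'Y'
  → '(L,R,Y)'
→ '(K,S,C,(L,R,Y))'
Final: (K,S,C,(L,R,Y));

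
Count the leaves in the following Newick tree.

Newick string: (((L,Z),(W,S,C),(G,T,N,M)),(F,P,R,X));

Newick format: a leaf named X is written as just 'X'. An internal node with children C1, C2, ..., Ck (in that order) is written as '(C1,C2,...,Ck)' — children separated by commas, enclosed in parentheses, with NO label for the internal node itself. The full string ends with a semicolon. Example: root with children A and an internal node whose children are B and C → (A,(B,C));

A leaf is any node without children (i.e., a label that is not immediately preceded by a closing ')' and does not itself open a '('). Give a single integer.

Newick: (((L,Z),(W,S,C),(G,T,N,M)),(F,P,R,X));
Scan left-to-right; a leaf is any maximal label run not followed by '(':
  pos 3: leaf 'L' → count = 1
  pos 5: leaf 'Z' → count = 2
  pos 9: leaf 'W' → count = 3
  pos 11: leaf 'S' → count = 4
  pos 13: leaf 'C' → count = 5
  pos 17: leaf 'G' → count = 6
  pos 19: leaf 'T' → count = 7
  pos 21: leaf 'N' → count = 8
  pos 23: leaf 'M' → count = 9
  pos 28: leaf 'F' → count = 10
  pos 30: leaf 'P' → count = 11
  pos 32: leaf 'R' → count = 12
  pos 34: leaf 'X' → count = 13
Total leaves: 13

Answer: 13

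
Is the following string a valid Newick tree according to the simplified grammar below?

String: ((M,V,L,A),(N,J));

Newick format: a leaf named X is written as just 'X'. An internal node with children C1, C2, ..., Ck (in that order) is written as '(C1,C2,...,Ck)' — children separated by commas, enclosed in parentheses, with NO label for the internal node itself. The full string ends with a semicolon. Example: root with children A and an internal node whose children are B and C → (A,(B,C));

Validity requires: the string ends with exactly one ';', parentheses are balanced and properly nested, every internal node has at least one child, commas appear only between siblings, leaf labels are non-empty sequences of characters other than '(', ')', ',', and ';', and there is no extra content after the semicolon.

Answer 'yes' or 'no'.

Answer: yes

Derivation:
Input: ((M,V,L,A),(N,J));
Paren balance: 3 '(' vs 3 ')' OK
Ends with single ';': True
Full parse: OK
Valid: True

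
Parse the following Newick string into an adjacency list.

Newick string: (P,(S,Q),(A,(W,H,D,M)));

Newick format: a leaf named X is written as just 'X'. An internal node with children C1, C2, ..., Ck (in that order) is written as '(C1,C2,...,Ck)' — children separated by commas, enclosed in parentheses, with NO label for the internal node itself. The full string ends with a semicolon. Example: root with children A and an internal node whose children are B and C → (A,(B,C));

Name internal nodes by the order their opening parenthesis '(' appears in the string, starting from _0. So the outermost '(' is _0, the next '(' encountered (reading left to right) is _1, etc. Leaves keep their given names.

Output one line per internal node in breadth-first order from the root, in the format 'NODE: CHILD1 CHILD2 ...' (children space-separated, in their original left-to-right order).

Answer: _0: P _1 _2
_1: S Q
_2: A _3
_3: W H D M

Derivation:
Input: (P,(S,Q),(A,(W,H,D,M)));
Scanning left-to-right, naming '(' by encounter order:
  pos 0: '(' -> open internal node _0 (depth 1)
  pos 3: '(' -> open internal node _1 (depth 2)
  pos 7: ')' -> close internal node _1 (now at depth 1)
  pos 9: '(' -> open internal node _2 (depth 2)
  pos 12: '(' -> open internal node _3 (depth 3)
  pos 20: ')' -> close internal node _3 (now at depth 2)
  pos 21: ')' -> close internal node _2 (now at depth 1)
  pos 22: ')' -> close internal node _0 (now at depth 0)
Total internal nodes: 4
BFS adjacency from root:
  _0: P _1 _2
  _1: S Q
  _2: A _3
  _3: W H D M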